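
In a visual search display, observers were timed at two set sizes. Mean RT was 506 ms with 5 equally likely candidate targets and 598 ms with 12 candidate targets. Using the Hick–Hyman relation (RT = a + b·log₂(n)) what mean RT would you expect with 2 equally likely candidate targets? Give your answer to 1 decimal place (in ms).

Solve the two-equation system in a and b:
  b = (598 − 506) / (log₂ 12 − log₂ 5) = 92 / (3.5850 − 2.3219) = 72.840 ms/bit
  a = 506 − 72.840 × 2.3219 = 336.870 ms
Then RT(2) = 336.870 + 72.840 × log₂ 2 = 336.870 + 72.840 × 1 ≈ 409.710 ms.

409.7 ms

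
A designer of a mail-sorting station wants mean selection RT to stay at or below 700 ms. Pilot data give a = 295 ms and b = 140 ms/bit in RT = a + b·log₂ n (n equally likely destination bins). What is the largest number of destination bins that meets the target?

7

Set 295 + 140·log₂ n ≤ 700 → log₂ n ≤ (700 − 295)/140 = 2.8929.
So n ≤ 2^2.8929 = 7.427; the largest integer n is 7.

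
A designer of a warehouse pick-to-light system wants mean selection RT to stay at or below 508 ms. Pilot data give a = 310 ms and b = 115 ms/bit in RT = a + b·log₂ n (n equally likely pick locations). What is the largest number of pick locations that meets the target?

3

Set 310 + 115·log₂ n ≤ 508 → log₂ n ≤ (508 − 310)/115 = 1.7217.
So n ≤ 2^1.7217 = 3.298; the largest integer n is 3.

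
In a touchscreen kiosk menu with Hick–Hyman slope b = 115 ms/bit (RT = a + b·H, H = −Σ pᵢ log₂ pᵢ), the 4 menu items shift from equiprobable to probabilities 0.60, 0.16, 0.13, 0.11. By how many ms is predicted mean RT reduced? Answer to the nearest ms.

Equiprobable entropy H₀ = log₂ 4 = 2.0000 bits.
Skewed entropy H = −Σ pᵢ log₂ pᵢ = 1.5981 bits.
ΔRT = b·(H₀ − H) = 115 × 0.4019 = 46.22 ms.

46 ms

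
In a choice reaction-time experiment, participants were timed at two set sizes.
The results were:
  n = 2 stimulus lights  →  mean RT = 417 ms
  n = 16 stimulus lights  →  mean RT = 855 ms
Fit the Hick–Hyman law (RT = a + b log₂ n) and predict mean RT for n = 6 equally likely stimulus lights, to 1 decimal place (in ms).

Solve the two-equation system in a and b:
  b = (855 − 417) / (log₂ 16 − log₂ 2) = 438 / (4 − 1) = 146.000 ms/bit
  a = 417 − 146.000 × 1 = 271.000 ms
Then RT(6) = 271.000 + 146.000 × log₂ 6 = 271.000 + 146.000 × 2.5850 ≈ 648.405 ms.

648.4 ms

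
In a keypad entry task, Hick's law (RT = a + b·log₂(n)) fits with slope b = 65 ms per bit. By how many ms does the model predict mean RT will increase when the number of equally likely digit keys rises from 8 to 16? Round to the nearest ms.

ΔRT = (a + b log₂ n₂) − (a + b log₂ n₁) = b·(log₂ n₂ − log₂ n₁).
log₂(16) − log₂(8) = log₂(16/8) = log₂(2) = 1.
ΔRT = 65 × 1.0000 = 65.000 ms.

65 ms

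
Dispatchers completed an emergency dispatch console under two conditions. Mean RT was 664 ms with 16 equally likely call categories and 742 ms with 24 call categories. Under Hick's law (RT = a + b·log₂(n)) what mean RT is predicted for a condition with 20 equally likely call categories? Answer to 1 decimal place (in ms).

Solve the two-equation system in a and b:
  b = (742 − 664) / (log₂ 24 − log₂ 16) = 78 / (4.5850 − 4) = 133.342 ms/bit
  a = 664 − 133.342 × 4 = 130.632 ms
Then RT(20) = 130.632 + 133.342 × log₂ 20 = 130.632 + 133.342 × 4.3219 ≈ 706.926 ms.

706.9 ms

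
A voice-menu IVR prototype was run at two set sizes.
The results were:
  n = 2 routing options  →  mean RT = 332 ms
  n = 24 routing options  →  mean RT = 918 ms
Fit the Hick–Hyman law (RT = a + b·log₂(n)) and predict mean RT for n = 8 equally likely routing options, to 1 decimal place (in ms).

658.9 ms

RT is linear in log₂ n, so two points fix the line:
  b = (918 − 332) / (log₂ 24 − log₂ 2) = 586 / (4.5850 − 1) = 163.461 ms/bit
  a = 332 − 163.461 × 1 = 168.539 ms
Then RT(8) = 168.539 + 163.461 × log₂ 8 = 168.539 + 163.461 × 3 ≈ 658.921 ms.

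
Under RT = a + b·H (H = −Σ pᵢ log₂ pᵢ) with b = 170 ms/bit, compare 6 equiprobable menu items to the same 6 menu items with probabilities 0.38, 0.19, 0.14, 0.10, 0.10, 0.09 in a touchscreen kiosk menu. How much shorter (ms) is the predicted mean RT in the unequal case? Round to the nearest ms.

38 ms

The RT saving is b·ΔH. Equiprobable H₀ = log₂(6) = 2.5850 bits; with the given probabilities H = 2.3598 bits.
b·(H₀ − H) = 170 × (2.5850 − 2.3598) = 38.27 ms.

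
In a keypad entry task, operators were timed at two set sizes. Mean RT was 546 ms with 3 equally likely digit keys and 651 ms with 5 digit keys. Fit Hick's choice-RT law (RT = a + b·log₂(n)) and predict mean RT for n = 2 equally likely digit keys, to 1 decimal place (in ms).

Solve the two-equation system in a and b:
  b = (651 − 546) / (log₂ 5 − log₂ 3) = 105 / (2.3219 − 1.5850) = 142.476 ms/bit
  a = 546 − 142.476 × 1.5850 = 320.181 ms
Then RT(2) = 320.181 + 142.476 × log₂ 2 = 320.181 + 142.476 × 1 ≈ 462.657 ms.

462.7 ms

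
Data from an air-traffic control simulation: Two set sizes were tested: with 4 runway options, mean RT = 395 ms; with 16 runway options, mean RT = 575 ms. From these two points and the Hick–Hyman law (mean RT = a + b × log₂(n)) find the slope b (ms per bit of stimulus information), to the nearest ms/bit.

The slope on a log₂ axis is (575 − 395) / (4 − 2) = 90 ms/bit.

90 ms/bit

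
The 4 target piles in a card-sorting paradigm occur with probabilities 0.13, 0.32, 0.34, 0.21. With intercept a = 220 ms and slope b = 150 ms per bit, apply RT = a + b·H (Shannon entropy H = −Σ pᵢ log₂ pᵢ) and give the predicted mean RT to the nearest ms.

H = 0.13·log₂(1/0.13) + 0.32·log₂(1/0.32) + 0.34·log₂(1/0.34) + 0.21·log₂(1/0.21) = 1.9107 bits.
RT = 220 + 150 × 1.9107 = 506.60 ms.

507 ms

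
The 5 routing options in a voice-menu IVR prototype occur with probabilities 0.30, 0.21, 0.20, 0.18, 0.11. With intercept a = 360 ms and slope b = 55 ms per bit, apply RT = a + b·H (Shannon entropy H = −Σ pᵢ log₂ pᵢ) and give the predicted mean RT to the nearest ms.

Entropy contributions −pᵢ log₂ pᵢ: 0.5211, 0.4728, 0.4644, 0.4453, 0.3503; sum H = 2.2539 bits.
RT = a + bH = 360 + 55·2.2539 = 483.96 ms.

484 ms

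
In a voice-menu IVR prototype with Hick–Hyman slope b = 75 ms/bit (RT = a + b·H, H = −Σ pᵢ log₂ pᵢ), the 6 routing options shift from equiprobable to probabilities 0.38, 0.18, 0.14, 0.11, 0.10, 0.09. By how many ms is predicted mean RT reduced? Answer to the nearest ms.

Equiprobable entropy H₀ = log₂ 6 = 2.5850 bits.
Skewed entropy H = −Σ pᵢ log₂ pᵢ = 2.3680 bits.
ΔRT = b·(H₀ − H) = 75 × 0.2170 = 16.27 ms.

16 ms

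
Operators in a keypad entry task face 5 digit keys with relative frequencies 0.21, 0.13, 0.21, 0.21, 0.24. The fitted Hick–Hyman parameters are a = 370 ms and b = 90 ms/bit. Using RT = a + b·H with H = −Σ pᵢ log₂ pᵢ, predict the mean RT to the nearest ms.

577 ms

H = 0.21·log₂(1/0.21) + 0.13·log₂(1/0.13) + 0.21·log₂(1/0.21) + 0.21·log₂(1/0.21) + 0.24·log₂(1/0.24) = 2.2952 bits.
RT = 370 + 90 × 2.2952 = 576.57 ms.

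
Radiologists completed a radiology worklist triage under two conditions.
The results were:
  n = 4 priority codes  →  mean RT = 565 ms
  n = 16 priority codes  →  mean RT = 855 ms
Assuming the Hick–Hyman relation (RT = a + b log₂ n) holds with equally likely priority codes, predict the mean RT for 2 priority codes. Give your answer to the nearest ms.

Fit slope and intercept:
  b = (855 − 565) / (log₂ 16 − log₂ 4) = 290 / (4 − 2) = 145 ms/bit
  a = 565 − 145 × 2 = 275 ms
Then RT(2) = 275 + 145 × log₂ 2 = 275 + 145 × 1 ≈ 420.000 ms.

420 ms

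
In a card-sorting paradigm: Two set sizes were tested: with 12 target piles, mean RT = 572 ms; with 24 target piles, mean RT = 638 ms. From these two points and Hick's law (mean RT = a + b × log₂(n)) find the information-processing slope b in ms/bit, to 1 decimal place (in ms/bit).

The slope on a log₂ axis is (638 − 572) / (4.5850 − 3.5850) = 66.000 ms/bit.

66.0 ms/bit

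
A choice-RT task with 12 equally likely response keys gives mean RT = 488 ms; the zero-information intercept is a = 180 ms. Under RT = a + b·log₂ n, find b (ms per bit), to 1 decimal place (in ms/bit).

b = (488 − 180) / log₂(12) = 308 / 3.5850 = 85.914 ms/bit.

85.9 ms/bit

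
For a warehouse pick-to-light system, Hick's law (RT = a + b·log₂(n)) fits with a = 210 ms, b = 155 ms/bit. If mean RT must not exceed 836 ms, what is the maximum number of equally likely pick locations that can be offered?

Information budget: (836 − 210)/155 = 4.0387 bits, so n ≤ 2^4.0387 = 16.435 → at most 16.

16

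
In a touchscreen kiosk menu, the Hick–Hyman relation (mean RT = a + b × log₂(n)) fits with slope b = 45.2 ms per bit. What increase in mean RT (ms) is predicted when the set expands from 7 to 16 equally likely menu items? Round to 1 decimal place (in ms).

Only the slope matters, since a is common to both: ΔRT = b·log₂(n₂/n₁).
log₂(16) − log₂(7) = 4 − 2.8074 = 1.1926.
ΔRT = 45.2 × 1.1926 = 53.908 ms.

53.9 ms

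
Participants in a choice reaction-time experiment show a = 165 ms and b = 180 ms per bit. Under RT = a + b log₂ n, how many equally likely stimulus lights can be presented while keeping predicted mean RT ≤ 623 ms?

Set 165 + 180·log₂ n ≤ 623 → log₂ n ≤ (623 − 165)/180 = 2.5444.
So n ≤ 2^2.5444 = 5.834; the largest integer n is 5.

5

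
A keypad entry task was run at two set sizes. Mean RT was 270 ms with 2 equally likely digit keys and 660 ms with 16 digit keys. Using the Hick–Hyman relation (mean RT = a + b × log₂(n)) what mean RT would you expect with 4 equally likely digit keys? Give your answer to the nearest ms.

400 ms

Solve the two-equation system in a and b:
  b = (660 − 270) / (log₂ 16 − log₂ 2) = 390 / (4 − 1) = 130 ms/bit
  a = 270 − 130 × 1 = 140 ms
Then RT(4) = 140 + 130 × log₂ 4 = 140 + 130 × 2 ≈ 400.000 ms.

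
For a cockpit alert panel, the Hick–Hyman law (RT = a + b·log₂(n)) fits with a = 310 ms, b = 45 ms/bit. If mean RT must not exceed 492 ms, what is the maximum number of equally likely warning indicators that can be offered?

45·log₂ n ≤ 492 − 310 = 182, giving log₂ n ≤ 4.0444 and n ≤ 16.501. The largest whole number is 16.

16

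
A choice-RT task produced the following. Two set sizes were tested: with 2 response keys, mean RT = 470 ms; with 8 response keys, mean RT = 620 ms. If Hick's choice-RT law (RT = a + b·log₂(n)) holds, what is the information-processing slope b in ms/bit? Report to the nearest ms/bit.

75 ms/bit

b = (RT₂ − RT₁)/(log₂ n₂ − log₂ n₁) = (620 − 470)/(3 − 1) = 75 ms/bit.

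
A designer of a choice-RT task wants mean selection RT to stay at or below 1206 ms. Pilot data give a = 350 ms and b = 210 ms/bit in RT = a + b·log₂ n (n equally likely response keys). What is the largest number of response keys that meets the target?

Set 350 + 210·log₂ n ≤ 1206 → log₂ n ≤ (1206 − 350)/210 = 4.0762.
So n ≤ 2^4.0762 = 16.868; the largest integer n is 16.

16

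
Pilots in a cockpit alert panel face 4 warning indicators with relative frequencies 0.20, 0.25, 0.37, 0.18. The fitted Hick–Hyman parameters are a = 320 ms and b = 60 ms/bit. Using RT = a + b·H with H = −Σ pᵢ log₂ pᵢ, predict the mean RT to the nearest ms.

436 ms

H = 0.20·log₂(1/0.20) + 0.25·log₂(1/0.25) + 0.37·log₂(1/0.37) + 0.18·log₂(1/0.18) = 1.9404 bits.
RT = 320 + 60 × 1.9404 = 436.43 ms.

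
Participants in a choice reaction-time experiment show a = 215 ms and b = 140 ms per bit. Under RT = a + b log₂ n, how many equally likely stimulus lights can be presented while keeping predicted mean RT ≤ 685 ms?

10

Information budget: (685 − 215)/140 = 3.3571 bits, so n ≤ 2^3.3571 = 10.247 → at most 10.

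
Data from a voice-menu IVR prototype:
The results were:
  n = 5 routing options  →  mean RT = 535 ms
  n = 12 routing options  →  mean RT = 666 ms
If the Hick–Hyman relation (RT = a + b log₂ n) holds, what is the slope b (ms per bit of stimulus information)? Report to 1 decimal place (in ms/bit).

103.7 ms/bit

b = (RT₂ − RT₁)/(log₂ n₂ − log₂ n₁) = (666 − 535)/(3.5850 − 2.3219) = 103.718 ms/bit.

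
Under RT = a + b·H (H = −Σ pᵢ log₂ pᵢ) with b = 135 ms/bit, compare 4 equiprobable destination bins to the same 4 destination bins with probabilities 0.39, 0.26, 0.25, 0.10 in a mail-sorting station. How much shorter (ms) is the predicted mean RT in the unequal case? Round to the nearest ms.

18 ms

The RT saving is b·ΔH. Equiprobable H₀ = log₂(4) = 2.0000 bits; with the given probabilities H = 1.8673 bits.
b·(H₀ − H) = 135 × (2.0000 − 1.8673) = 17.92 ms.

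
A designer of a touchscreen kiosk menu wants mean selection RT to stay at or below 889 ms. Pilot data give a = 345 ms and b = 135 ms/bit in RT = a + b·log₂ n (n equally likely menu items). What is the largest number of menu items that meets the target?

16

Set 345 + 135·log₂ n ≤ 889 → log₂ n ≤ (889 − 345)/135 = 4.0296.
So n ≤ 2^4.0296 = 16.332; the largest integer n is 16.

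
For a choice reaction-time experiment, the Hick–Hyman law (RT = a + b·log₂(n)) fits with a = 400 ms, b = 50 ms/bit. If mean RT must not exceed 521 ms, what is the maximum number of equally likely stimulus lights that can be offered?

Information budget: (521 − 400)/50 = 2.4200 bits, so n ≤ 2^2.4200 = 5.352 → at most 5.

5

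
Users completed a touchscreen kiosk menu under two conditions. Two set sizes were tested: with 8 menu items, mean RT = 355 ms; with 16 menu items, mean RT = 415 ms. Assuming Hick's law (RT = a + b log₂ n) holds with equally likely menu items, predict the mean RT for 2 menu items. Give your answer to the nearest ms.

Solve the two-equation system in a and b:
  b = (415 − 355) / (log₂ 16 − log₂ 8) = 60 / (4 − 3) = 60 ms/bit
  a = 355 − 60 × 3 = 175 ms
Then RT(2) = 175 + 60 × log₂ 2 = 175 + 60 × 1 ≈ 235.000 ms.

235 ms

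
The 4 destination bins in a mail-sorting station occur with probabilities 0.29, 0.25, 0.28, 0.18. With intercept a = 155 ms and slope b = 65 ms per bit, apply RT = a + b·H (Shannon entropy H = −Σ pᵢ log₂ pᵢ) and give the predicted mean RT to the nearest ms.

284 ms

H = 0.29·log₂(1/0.29) + 0.25·log₂(1/0.25) + 0.28·log₂(1/0.28) + 0.18·log₂(1/0.18) = 1.9774 bits.
RT = 155 + 65 × 1.9774 = 283.53 ms.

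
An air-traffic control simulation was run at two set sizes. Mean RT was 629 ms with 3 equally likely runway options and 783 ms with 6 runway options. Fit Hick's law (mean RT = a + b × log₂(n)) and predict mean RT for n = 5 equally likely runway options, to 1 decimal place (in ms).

742.5 ms

RT is linear in log₂ n, so two points fix the line:
  b = (783 − 629) / (log₂ 6 − log₂ 3) = 154 / (2.5850 − 1.5850) = 154.000 ms/bit
  a = 629 − 154.000 × 1.5850 = 384.916 ms
Then RT(5) = 384.916 + 154.000 × log₂ 5 = 384.916 + 154.000 × 2.3219 ≈ 742.493 ms.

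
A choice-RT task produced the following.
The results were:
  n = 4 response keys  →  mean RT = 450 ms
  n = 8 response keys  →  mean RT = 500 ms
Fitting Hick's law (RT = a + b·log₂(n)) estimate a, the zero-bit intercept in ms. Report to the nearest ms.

350 ms

The slope on a log₂ axis is (500 − 450) / (3 − 2) = 50 ms/bit.
Intercept: a = 450 − 50·log₂(4) = 350.000 ms.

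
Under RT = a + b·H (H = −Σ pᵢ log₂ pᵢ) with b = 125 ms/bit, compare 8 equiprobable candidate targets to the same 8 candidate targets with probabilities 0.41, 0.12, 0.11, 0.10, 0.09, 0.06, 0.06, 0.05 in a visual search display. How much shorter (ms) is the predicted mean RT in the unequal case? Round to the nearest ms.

51 ms

The RT saving is b·ΔH. Equiprobable H₀ = log₂(8) = 3.0000 bits; with the given probabilities H = 2.5927 bits.
b·(H₀ − H) = 125 × (3.0000 − 2.5927) = 50.91 ms.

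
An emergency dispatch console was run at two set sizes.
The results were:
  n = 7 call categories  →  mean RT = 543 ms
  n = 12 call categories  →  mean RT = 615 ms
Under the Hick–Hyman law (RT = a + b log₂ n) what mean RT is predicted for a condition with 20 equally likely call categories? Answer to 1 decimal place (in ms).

683.2 ms

With log₂ n on the abscissa the relation is linear; from the two conditions:
  b = (615 − 543) / (log₂ 12 − log₂ 7) = 72 / (3.5850 − 2.8074) = 92.592 ms/bit
  a = 543 − 92.592 × 2.8074 = 283.062 ms
Then RT(20) = 283.062 + 92.592 × log₂ 20 = 283.062 + 92.592 × 4.3219 ≈ 683.237 ms.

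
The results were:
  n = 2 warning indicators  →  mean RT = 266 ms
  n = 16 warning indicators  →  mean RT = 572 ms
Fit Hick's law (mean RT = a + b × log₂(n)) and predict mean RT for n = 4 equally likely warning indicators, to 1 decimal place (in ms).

368.0 ms

RT is linear in log₂ n, so two points fix the line:
  b = (572 − 266) / (log₂ 16 − log₂ 2) = 306 / (4 − 1) = 102.000 ms/bit
  a = 266 − 102.000 × 1 = 164.000 ms
Then RT(4) = 164.000 + 102.000 × log₂ 4 = 164.000 + 102.000 × 2 ≈ 368.000 ms.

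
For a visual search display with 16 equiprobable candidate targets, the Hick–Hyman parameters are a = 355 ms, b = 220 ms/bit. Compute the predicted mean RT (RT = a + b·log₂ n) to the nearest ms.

log₂(16) = 4 bits, so RT = 355 + 220 × 4 ≈ 1235.000 ms.

1235 ms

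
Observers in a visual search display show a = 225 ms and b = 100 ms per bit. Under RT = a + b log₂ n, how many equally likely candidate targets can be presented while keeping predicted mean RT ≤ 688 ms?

Information budget: (688 − 225)/100 = 4.6300 bits, so n ≤ 2^4.6300 = 24.761 → at most 24.

24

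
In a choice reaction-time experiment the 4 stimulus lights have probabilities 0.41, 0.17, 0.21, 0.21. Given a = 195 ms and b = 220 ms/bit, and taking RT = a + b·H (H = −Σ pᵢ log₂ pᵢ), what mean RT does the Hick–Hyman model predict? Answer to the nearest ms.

615 ms

Entropy contributions −pᵢ log₂ pᵢ: 0.5274, 0.4346, 0.4728, 0.4728; sum H = 1.9076 bits.
RT = a + bH = 195 + 220·1.9076 = 614.68 ms.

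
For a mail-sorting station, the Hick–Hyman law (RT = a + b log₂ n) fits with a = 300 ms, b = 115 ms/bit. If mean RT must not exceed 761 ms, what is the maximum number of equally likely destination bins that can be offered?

16

115·log₂ n ≤ 761 − 300 = 461, giving log₂ n ≤ 4.0087 and n ≤ 16.097. The largest whole number is 16.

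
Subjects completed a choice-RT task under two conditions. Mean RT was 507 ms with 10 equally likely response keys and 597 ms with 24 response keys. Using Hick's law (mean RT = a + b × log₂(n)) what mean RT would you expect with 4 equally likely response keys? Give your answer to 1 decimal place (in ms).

With log₂ n on the abscissa the relation is linear; from the two conditions:
  b = (597 − 507) / (log₂ 24 − log₂ 10) = 90 / (4.5850 − 3.3219) = 71.257 ms/bit
  a = 507 − 71.257 × 3.3219 = 270.289 ms
Then RT(4) = 270.289 + 71.257 × log₂ 4 = 270.289 + 71.257 × 2 ≈ 412.803 ms.

412.8 ms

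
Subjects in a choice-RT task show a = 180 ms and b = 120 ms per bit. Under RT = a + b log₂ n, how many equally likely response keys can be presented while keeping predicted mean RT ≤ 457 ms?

4

Set 180 + 120·log₂ n ≤ 457 → log₂ n ≤ (457 − 180)/120 = 2.3083.
So n ≤ 2^2.3083 = 4.953; the largest integer n is 4.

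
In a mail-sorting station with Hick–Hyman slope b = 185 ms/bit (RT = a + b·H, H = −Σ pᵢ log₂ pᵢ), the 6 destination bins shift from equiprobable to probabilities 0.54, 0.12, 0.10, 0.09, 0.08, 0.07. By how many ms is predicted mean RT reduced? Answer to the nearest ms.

99 ms

Equiprobable entropy H₀ = log₂ 6 = 2.5850 bits.
Skewed entropy H = −Σ pᵢ log₂ pᵢ = 2.0520 bits.
ΔRT = b·(H₀ − H) = 185 × 0.5329 = 98.59 ms.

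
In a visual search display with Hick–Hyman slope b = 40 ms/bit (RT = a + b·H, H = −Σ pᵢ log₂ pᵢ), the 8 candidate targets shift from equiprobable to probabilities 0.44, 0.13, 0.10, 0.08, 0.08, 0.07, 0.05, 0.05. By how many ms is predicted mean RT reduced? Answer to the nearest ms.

19 ms

Equiprobable entropy H₀ = log₂ 8 = 3.0000 bits.
Skewed entropy H = −Σ pᵢ log₂ pᵢ = 2.5197 bits.
ΔRT = b·(H₀ − H) = 40 × 0.4803 = 19.21 ms.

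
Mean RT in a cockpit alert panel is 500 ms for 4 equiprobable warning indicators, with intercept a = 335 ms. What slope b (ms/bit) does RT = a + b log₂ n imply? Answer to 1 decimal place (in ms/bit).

82.5 ms/bit

4 alternatives carry log₂ 4 = 2 bits; the choice cost is 500 − 335 = 165 ms, so b = 165/2 = 82.500 ms/bit.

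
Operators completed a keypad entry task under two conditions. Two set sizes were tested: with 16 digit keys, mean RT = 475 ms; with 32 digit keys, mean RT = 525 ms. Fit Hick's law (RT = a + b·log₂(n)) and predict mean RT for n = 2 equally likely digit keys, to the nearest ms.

RT is linear in log₂ n, so two points fix the line:
  b = (525 − 475) / (log₂ 32 − log₂ 16) = 50 / (5 − 4) = 50 ms/bit
  a = 475 − 50 × 4 = 275 ms
Then RT(2) = 275 + 50 × log₂ 2 = 275 + 50 × 1 ≈ 325.000 ms.

325 ms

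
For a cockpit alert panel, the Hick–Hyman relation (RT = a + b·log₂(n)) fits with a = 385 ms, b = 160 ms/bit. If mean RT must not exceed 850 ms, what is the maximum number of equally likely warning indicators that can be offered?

7

160·log₂ n ≤ 850 − 385 = 465, giving log₂ n ≤ 2.9062 and n ≤ 7.497. The largest whole number is 7.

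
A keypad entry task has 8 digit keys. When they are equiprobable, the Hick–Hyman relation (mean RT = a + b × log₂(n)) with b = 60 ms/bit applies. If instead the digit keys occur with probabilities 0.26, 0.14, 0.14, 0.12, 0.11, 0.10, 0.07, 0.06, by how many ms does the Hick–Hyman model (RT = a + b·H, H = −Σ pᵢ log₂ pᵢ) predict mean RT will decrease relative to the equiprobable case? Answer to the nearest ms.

8 ms

Equiprobable entropy H₀ = log₂ 8 = 3.0000 bits.
Skewed entropy H = −Σ pᵢ log₂ pᵢ = 2.8611 bits.
ΔRT = b·(H₀ − H) = 60 × 0.1389 = 8.33 ms.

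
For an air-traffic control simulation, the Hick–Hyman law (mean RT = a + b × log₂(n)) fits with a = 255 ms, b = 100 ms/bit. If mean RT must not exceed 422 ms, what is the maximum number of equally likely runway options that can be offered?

3

Set 255 + 100·log₂ n ≤ 422 → log₂ n ≤ (422 − 255)/100 = 1.6700.
So n ≤ 2^1.6700 = 3.182; the largest integer n is 3.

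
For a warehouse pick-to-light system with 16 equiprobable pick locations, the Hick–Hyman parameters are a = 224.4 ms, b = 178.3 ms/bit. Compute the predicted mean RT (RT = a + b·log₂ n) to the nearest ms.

938 ms

log₂(16) = 4 bits, so RT = 224.4 + 178.3 × 4 ≈ 937.600 ms.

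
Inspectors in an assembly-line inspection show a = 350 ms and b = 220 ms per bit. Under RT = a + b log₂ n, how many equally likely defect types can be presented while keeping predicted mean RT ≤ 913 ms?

Information budget: (913 − 350)/220 = 2.5591 bits, so n ≤ 2^2.5591 = 5.893 → at most 5.

5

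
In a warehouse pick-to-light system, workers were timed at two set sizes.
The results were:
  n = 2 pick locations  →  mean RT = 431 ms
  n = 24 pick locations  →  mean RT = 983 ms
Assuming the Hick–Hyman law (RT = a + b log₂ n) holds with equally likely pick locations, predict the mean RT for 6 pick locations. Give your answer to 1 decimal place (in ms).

Fit slope and intercept:
  b = (983 − 431) / (log₂ 24 − log₂ 2) = 552 / (4.5850 − 1) = 153.977 ms/bit
  a = 431 − 153.977 × 1 = 277.023 ms
Then RT(6) = 277.023 + 153.977 × log₂ 6 = 277.023 + 153.977 × 2.5850 ≈ 675.047 ms.

675.0 ms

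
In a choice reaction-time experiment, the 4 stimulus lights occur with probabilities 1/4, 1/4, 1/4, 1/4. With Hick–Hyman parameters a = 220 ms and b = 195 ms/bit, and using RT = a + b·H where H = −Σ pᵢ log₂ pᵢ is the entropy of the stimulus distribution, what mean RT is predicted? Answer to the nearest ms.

610 ms

Each term −pᵢ log₂ pᵢ: 0.25·2 + 0.25·2 + 0.25·2 + 0.25·2; summed, H = 2.000 bits.
Mean RT = a + bH = 220 + 195·2.000 = 610.00 ms.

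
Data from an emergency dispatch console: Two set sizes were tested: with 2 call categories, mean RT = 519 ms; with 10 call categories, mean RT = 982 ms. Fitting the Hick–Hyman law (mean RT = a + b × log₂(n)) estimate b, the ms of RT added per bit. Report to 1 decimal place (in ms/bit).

The slope on a log₂ axis is (982 − 519) / (3.3219 − 1) = 199.403 ms/bit.

199.4 ms/bit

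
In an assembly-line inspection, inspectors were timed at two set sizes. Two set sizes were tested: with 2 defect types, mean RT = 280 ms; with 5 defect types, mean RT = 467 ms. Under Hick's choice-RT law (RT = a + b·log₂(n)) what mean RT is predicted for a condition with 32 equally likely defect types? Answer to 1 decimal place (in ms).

845.8 ms

RT is linear in log₂ n, so two points fix the line:
  b = (467 − 280) / (log₂ 5 − log₂ 2) = 187 / (2.3219 − 1) = 141.460 ms/bit
  a = 280 − 141.460 × 1 = 138.540 ms
Then RT(32) = 138.540 + 141.460 × log₂ 32 = 138.540 + 141.460 × 5 ≈ 845.840 ms.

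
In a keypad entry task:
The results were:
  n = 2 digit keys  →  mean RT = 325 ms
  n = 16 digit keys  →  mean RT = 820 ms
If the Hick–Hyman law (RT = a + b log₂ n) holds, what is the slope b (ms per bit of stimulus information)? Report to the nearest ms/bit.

165 ms/bit

Slope: b = (820 − 325) / (log₂ 16 − log₂ 2) = 495/3.0000 = 165 ms/bit.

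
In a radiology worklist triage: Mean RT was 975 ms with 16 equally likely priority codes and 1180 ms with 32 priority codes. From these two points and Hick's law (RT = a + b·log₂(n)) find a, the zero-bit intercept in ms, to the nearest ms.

Slope: b = (1180 − 975) / (log₂ 32 − log₂ 16) = 205/1.0000 = 205 ms/bit.
a = RT₁ − b·log₂ n₁ = 975 − 205 × 4 = 155.000 ms.

155 ms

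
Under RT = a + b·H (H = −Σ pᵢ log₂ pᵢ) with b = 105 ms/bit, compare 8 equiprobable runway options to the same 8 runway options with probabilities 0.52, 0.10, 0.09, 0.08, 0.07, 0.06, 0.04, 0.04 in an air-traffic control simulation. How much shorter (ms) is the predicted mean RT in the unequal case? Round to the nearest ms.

72 ms

Equiprobable entropy H₀ = log₂ 8 = 3.0000 bits.
Skewed entropy H = −Σ pᵢ log₂ pᵢ = 2.3105 bits.
ΔRT = b·(H₀ − H) = 105 × 0.6895 = 72.39 ms.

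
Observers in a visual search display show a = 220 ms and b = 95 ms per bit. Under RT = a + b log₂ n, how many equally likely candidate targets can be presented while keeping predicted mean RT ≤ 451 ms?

Information budget: (451 − 220)/95 = 2.4316 bits, so n ≤ 2^2.4316 = 5.395 → at most 5.

5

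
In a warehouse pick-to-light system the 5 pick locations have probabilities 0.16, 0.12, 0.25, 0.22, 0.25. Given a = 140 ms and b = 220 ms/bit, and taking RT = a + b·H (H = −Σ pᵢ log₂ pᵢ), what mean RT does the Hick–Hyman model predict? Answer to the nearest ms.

640 ms

Entropy contributions −pᵢ log₂ pᵢ: 0.4230, 0.3671, 0.5000, 0.4806, 0.5000; sum H = 2.2707 bits.
RT = a + bH = 140 + 220·2.2707 = 639.54 ms.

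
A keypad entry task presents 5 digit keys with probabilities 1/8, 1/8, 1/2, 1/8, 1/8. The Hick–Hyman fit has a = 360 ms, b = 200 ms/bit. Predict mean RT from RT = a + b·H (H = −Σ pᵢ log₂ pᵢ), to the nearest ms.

Each term −pᵢ log₂ pᵢ: 0.125·3 + 0.125·3 + 0.5·1 + 0.125·3 + 0.125·3; summed, H = 2.000 bits.
Mean RT = a + bH = 360 + 200·2.000 = 760.00 ms.

760 ms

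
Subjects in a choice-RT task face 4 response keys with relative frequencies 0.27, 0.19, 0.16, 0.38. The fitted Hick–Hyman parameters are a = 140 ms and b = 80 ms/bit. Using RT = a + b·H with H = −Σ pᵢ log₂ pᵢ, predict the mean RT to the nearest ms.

H = 0.27·log₂(1/0.27) + 0.19·log₂(1/0.19) + 0.16·log₂(1/0.16) + 0.38·log₂(1/0.38) = 1.9187 bits.
RT = 140 + 80 × 1.9187 = 293.50 ms.

293 ms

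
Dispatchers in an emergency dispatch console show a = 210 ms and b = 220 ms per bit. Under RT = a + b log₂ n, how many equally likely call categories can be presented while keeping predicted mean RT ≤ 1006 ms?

220·log₂ n ≤ 1006 − 210 = 796, giving log₂ n ≤ 3.6182 and n ≤ 12.280. The largest whole number is 12.

12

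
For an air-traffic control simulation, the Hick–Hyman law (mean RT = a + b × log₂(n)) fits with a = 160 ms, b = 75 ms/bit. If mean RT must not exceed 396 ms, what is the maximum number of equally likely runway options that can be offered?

75·log₂ n ≤ 396 − 160 = 236, giving log₂ n ≤ 3.1467 and n ≤ 8.856. The largest whole number is 8.

8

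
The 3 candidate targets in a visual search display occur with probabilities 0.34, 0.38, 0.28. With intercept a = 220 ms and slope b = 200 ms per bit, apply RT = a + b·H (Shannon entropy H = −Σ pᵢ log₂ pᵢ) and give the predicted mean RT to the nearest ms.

535 ms

Entropy contributions −pᵢ log₂ pᵢ: 0.5292, 0.5305, 0.5142; sum H = 1.5738 bits.
RT = a + bH = 220 + 200·1.5738 = 534.77 ms.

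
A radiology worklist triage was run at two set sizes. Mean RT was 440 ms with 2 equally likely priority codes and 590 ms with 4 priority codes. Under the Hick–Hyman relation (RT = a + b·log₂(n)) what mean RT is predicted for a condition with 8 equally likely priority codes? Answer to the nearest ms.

740 ms

Fit slope and intercept:
  b = (590 − 440) / (log₂ 4 − log₂ 2) = 150 / (2 − 1) = 150 ms/bit
  a = 440 − 150 × 1 = 290 ms
Then RT(8) = 290 + 150 × log₂ 8 = 290 + 150 × 3 ≈ 740.000 ms.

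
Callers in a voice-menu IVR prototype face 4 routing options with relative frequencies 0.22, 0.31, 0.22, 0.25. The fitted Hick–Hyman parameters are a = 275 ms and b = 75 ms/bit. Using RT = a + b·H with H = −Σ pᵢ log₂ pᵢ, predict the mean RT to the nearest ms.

424 ms

H = 0.22·log₂(1/0.22) + 0.31·log₂(1/0.31) + 0.22·log₂(1/0.22) + 0.25·log₂(1/0.25) = 1.9849 bits.
RT = 275 + 75 × 1.9849 = 423.87 ms.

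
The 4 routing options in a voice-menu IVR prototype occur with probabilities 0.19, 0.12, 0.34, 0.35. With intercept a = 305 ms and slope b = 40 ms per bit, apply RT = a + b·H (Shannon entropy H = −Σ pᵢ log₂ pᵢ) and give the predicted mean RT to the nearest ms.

380 ms

H = 0.19·log₂(1/0.19) + 0.12·log₂(1/0.12) + 0.34·log₂(1/0.34) + 0.35·log₂(1/0.35) = 1.8816 bits.
RT = 305 + 40 × 1.8816 = 380.26 ms.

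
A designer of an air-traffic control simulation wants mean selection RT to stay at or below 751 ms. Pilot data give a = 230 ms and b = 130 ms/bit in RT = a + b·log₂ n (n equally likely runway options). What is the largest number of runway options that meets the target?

130·log₂ n ≤ 751 − 230 = 521, giving log₂ n ≤ 4.0077 and n ≤ 16.086. The largest whole number is 16.

16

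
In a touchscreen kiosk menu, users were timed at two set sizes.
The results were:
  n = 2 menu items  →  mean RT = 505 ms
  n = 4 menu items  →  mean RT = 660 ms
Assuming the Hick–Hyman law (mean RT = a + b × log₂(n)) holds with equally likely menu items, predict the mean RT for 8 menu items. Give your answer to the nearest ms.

815 ms

Fit slope and intercept:
  b = (660 − 505) / (log₂ 4 − log₂ 2) = 155 / (2 − 1) = 155 ms/bit
  a = 505 − 155 × 1 = 350 ms
Then RT(8) = 350 + 155 × log₂ 8 = 350 + 155 × 3 ≈ 815.000 ms.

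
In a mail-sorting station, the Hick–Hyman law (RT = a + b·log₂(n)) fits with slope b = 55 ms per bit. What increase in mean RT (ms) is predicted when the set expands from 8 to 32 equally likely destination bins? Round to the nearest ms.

110 ms

Only the slope matters, since a is common to both: ΔRT = b·log₂(n₂/n₁).
log₂(32) − log₂(8) = log₂(32/8) = log₂(4) = 2.
ΔRT = 55 × 2.0000 = 110.000 ms.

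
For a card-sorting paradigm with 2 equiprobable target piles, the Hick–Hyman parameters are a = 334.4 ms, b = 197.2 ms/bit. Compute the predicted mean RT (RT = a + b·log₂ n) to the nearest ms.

532 ms

log₂(2) = 1 bits, so RT = 334.4 + 197.2 × 1 ≈ 531.600 ms.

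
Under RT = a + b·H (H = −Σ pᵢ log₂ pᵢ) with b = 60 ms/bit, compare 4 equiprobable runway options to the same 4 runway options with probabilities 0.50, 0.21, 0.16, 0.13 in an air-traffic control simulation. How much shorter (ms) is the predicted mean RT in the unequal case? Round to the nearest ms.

Equiprobable entropy H₀ = log₂ 4 = 2.0000 bits.
Skewed entropy H = −Σ pᵢ log₂ pᵢ = 1.7785 bits.
ΔRT = b·(H₀ − H) = 60 × 0.2215 = 13.29 ms.

13 ms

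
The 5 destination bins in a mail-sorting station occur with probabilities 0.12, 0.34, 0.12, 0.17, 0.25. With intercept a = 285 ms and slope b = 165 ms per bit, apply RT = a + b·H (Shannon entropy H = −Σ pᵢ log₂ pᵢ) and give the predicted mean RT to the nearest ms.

H = 0.12·log₂(1/0.12) + 0.34·log₂(1/0.34) + 0.12·log₂(1/0.12) + 0.17·log₂(1/0.17) + 0.25·log₂(1/0.25) = 2.1979 bits.
RT = 285 + 165 × 2.1979 = 647.65 ms.

648 ms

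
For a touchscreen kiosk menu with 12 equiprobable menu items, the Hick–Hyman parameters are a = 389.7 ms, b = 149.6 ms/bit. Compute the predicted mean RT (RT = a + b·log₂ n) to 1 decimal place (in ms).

926.0 ms

log₂(12) = 3.5850 bits, so RT = 389.7 + 149.6 × 3.5850 ≈ 926.010 ms.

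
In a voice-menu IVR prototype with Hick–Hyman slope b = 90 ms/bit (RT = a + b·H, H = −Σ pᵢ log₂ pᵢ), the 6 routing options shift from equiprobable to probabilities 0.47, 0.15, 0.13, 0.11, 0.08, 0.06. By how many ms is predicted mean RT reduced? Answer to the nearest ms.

Equiprobable entropy H₀ = log₂ 6 = 2.5850 bits.
Skewed entropy H = −Σ pᵢ log₂ pᵢ = 2.1905 bits.
ΔRT = b·(H₀ − H) = 90 × 0.3945 = 35.50 ms.

36 ms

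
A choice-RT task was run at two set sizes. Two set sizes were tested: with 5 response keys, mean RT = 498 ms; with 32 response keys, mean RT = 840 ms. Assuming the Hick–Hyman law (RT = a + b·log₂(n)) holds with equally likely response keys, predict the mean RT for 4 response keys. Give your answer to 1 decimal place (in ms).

456.9 ms

With log₂ n on the abscissa the relation is linear; from the two conditions:
  b = (840 − 498) / (log₂ 32 − log₂ 5) = 342 / (5 − 2.3219) = 127.704 ms/bit
  a = 498 − 127.704 × 2.3219 = 201.481 ms
Then RT(4) = 201.481 + 127.704 × log₂ 4 = 201.481 + 127.704 × 2 ≈ 456.889 ms.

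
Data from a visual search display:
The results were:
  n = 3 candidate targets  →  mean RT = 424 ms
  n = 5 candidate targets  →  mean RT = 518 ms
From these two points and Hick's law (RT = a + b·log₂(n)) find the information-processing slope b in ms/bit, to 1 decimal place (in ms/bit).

127.6 ms/bit

Slope: b = (518 − 424) / (log₂ 5 − log₂ 3) = 94/0.7370 = 127.550 ms/bit.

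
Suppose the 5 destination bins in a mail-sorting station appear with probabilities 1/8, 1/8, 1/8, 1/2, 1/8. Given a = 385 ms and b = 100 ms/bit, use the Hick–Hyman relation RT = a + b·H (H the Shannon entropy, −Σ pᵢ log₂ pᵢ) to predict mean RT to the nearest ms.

585 ms

H = −Σ pᵢ log₂ pᵢ = 0.125·3 + 0.125·3 + 0.125·3 + 0.5·1 + 0.125·3 = 2.000 bits.
RT = 385 + 100 × 2.000 = 585.00 ms.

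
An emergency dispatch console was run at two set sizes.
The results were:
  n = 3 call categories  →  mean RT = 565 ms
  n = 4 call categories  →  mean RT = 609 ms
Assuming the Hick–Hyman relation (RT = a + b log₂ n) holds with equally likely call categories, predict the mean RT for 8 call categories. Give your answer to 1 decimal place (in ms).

715.0 ms

With log₂ n on the abscissa the relation is linear; from the two conditions:
  b = (609 − 565) / (log₂ 4 − log₂ 3) = 44 / (2 − 1.5850) = 106.015 ms/bit
  a = 565 − 106.015 × 1.5850 = 396.971 ms
Then RT(8) = 396.971 + 106.015 × log₂ 8 = 396.971 + 106.015 × 3 ≈ 715.015 ms.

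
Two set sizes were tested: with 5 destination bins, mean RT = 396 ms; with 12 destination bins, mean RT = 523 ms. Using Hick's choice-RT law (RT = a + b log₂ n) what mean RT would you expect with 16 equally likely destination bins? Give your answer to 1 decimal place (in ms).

564.7 ms

With log₂ n on the abscissa the relation is linear; from the two conditions:
  b = (523 − 396) / (log₂ 12 − log₂ 5) = 127 / (3.5850 − 2.3219) = 100.551 ms/bit
  a = 396 − 100.551 × 2.3219 = 162.527 ms
Then RT(16) = 162.527 + 100.551 × log₂ 16 = 162.527 + 100.551 × 4 ≈ 564.733 ms.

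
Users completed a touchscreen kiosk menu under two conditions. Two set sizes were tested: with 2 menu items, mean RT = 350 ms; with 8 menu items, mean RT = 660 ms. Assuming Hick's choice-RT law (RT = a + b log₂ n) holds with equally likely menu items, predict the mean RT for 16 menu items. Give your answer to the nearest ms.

Solve the two-equation system in a and b:
  b = (660 − 350) / (log₂ 8 − log₂ 2) = 310 / (3 − 1) = 155 ms/bit
  a = 350 − 155 × 1 = 195 ms
Then RT(16) = 195 + 155 × log₂ 16 = 195 + 155 × 4 ≈ 815.000 ms.

815 ms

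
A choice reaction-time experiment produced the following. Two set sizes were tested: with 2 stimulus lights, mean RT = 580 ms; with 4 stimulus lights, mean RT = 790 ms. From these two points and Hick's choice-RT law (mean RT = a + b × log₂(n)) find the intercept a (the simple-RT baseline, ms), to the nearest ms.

Slope: b = (790 − 580) / (log₂ 4 − log₂ 2) = 210/1.0000 = 210 ms/bit.
a = RT₁ − b·log₂ n₁ = 580 − 210 × 1 = 370.000 ms.

370 ms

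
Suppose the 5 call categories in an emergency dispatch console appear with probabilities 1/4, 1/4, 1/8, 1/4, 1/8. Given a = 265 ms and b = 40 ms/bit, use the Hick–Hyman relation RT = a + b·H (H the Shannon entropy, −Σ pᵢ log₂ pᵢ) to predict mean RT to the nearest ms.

H = −Σ pᵢ log₂ pᵢ = 0.25·2 + 0.25·2 + 0.125·3 + 0.25·2 + 0.125·3 = 2.250 bits.
RT = 265 + 40 × 2.250 = 355.00 ms.

355 ms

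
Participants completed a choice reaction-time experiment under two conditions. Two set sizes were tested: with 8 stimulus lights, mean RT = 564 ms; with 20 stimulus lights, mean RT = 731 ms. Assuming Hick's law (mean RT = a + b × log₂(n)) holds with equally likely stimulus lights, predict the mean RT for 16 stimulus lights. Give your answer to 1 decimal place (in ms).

Fit slope and intercept:
  b = (731 − 564) / (log₂ 20 − log₂ 8) = 167 / (4.3219 − 3) = 126.331 ms/bit
  a = 564 − 126.331 × 3 = 185.008 ms
Then RT(16) = 185.008 + 126.331 × log₂ 16 = 185.008 + 126.331 × 4 ≈ 690.331 ms.

690.3 ms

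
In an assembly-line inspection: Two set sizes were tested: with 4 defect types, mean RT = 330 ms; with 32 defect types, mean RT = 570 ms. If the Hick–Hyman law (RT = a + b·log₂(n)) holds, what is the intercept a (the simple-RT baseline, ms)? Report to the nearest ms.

170 ms

b = (RT₂ − RT₁)/(log₂ n₂ − log₂ n₁) = (570 − 330)/(5 − 2) = 80 ms/bit.
a = RT₁ − b·log₂ n₁ = 330 − 80 × 2 = 170.000 ms.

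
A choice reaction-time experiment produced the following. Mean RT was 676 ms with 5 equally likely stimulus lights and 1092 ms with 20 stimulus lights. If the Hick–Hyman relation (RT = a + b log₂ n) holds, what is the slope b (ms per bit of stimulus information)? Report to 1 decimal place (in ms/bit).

208.0 ms/bit

The slope on a log₂ axis is (1092 − 676) / (4.3219 − 2.3219) = 208.000 ms/bit.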